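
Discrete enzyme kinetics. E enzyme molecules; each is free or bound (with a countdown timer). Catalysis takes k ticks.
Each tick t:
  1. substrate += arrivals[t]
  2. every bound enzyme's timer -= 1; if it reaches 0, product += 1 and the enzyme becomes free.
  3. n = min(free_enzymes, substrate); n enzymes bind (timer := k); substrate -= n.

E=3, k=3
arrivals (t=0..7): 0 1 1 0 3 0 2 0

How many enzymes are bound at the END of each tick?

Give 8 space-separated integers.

Answer: 0 1 2 2 3 3 3 3

Derivation:
t=0: arr=0 -> substrate=0 bound=0 product=0
t=1: arr=1 -> substrate=0 bound=1 product=0
t=2: arr=1 -> substrate=0 bound=2 product=0
t=3: arr=0 -> substrate=0 bound=2 product=0
t=4: arr=3 -> substrate=1 bound=3 product=1
t=5: arr=0 -> substrate=0 bound=3 product=2
t=6: arr=2 -> substrate=2 bound=3 product=2
t=7: arr=0 -> substrate=0 bound=3 product=4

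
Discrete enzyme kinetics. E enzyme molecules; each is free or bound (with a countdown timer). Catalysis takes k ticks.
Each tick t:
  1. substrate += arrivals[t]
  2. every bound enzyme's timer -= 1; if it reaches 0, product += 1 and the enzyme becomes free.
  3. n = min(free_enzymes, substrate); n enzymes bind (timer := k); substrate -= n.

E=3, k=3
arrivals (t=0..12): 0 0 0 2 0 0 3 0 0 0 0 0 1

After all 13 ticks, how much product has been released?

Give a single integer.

Answer: 5

Derivation:
t=0: arr=0 -> substrate=0 bound=0 product=0
t=1: arr=0 -> substrate=0 bound=0 product=0
t=2: arr=0 -> substrate=0 bound=0 product=0
t=3: arr=2 -> substrate=0 bound=2 product=0
t=4: arr=0 -> substrate=0 bound=2 product=0
t=5: arr=0 -> substrate=0 bound=2 product=0
t=6: arr=3 -> substrate=0 bound=3 product=2
t=7: arr=0 -> substrate=0 bound=3 product=2
t=8: arr=0 -> substrate=0 bound=3 product=2
t=9: arr=0 -> substrate=0 bound=0 product=5
t=10: arr=0 -> substrate=0 bound=0 product=5
t=11: arr=0 -> substrate=0 bound=0 product=5
t=12: arr=1 -> substrate=0 bound=1 product=5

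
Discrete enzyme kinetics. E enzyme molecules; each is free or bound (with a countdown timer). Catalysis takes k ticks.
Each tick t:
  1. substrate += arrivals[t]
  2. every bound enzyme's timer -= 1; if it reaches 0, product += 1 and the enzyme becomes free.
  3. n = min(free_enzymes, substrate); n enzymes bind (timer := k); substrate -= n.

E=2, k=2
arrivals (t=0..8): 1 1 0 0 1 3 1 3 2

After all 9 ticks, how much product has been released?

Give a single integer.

t=0: arr=1 -> substrate=0 bound=1 product=0
t=1: arr=1 -> substrate=0 bound=2 product=0
t=2: arr=0 -> substrate=0 bound=1 product=1
t=3: arr=0 -> substrate=0 bound=0 product=2
t=4: arr=1 -> substrate=0 bound=1 product=2
t=5: arr=3 -> substrate=2 bound=2 product=2
t=6: arr=1 -> substrate=2 bound=2 product=3
t=7: arr=3 -> substrate=4 bound=2 product=4
t=8: arr=2 -> substrate=5 bound=2 product=5

Answer: 5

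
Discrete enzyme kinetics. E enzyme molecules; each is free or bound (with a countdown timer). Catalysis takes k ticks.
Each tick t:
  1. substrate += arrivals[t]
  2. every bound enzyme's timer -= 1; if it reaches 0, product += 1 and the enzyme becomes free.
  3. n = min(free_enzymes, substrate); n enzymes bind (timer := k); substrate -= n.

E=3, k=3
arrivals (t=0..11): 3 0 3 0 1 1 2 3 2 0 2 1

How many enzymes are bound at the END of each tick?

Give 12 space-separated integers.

Answer: 3 3 3 3 3 3 3 3 3 3 3 3

Derivation:
t=0: arr=3 -> substrate=0 bound=3 product=0
t=1: arr=0 -> substrate=0 bound=3 product=0
t=2: arr=3 -> substrate=3 bound=3 product=0
t=3: arr=0 -> substrate=0 bound=3 product=3
t=4: arr=1 -> substrate=1 bound=3 product=3
t=5: arr=1 -> substrate=2 bound=3 product=3
t=6: arr=2 -> substrate=1 bound=3 product=6
t=7: arr=3 -> substrate=4 bound=3 product=6
t=8: arr=2 -> substrate=6 bound=3 product=6
t=9: arr=0 -> substrate=3 bound=3 product=9
t=10: arr=2 -> substrate=5 bound=3 product=9
t=11: arr=1 -> substrate=6 bound=3 product=9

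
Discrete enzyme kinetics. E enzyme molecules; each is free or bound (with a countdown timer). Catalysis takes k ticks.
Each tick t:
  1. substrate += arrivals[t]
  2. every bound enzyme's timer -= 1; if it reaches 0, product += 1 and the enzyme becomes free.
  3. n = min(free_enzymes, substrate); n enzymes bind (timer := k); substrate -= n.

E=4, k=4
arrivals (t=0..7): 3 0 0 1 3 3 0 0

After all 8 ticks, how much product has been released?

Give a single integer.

t=0: arr=3 -> substrate=0 bound=3 product=0
t=1: arr=0 -> substrate=0 bound=3 product=0
t=2: arr=0 -> substrate=0 bound=3 product=0
t=3: arr=1 -> substrate=0 bound=4 product=0
t=4: arr=3 -> substrate=0 bound=4 product=3
t=5: arr=3 -> substrate=3 bound=4 product=3
t=6: arr=0 -> substrate=3 bound=4 product=3
t=7: arr=0 -> substrate=2 bound=4 product=4

Answer: 4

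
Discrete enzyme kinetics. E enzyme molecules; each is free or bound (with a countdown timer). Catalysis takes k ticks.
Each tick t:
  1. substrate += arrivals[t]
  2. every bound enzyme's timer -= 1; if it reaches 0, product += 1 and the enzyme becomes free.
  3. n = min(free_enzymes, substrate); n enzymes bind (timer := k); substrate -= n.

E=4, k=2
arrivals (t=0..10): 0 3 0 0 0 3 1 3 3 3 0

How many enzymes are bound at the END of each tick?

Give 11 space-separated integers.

Answer: 0 3 3 0 0 3 4 4 4 4 4

Derivation:
t=0: arr=0 -> substrate=0 bound=0 product=0
t=1: arr=3 -> substrate=0 bound=3 product=0
t=2: arr=0 -> substrate=0 bound=3 product=0
t=3: arr=0 -> substrate=0 bound=0 product=3
t=4: arr=0 -> substrate=0 bound=0 product=3
t=5: arr=3 -> substrate=0 bound=3 product=3
t=6: arr=1 -> substrate=0 bound=4 product=3
t=7: arr=3 -> substrate=0 bound=4 product=6
t=8: arr=3 -> substrate=2 bound=4 product=7
t=9: arr=3 -> substrate=2 bound=4 product=10
t=10: arr=0 -> substrate=1 bound=4 product=11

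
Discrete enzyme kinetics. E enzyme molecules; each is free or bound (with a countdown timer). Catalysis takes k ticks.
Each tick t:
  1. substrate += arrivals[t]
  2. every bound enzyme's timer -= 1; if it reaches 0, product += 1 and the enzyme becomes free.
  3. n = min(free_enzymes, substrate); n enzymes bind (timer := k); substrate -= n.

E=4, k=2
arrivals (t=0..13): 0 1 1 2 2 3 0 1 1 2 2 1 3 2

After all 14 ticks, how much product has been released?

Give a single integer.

Answer: 16

Derivation:
t=0: arr=0 -> substrate=0 bound=0 product=0
t=1: arr=1 -> substrate=0 bound=1 product=0
t=2: arr=1 -> substrate=0 bound=2 product=0
t=3: arr=2 -> substrate=0 bound=3 product=1
t=4: arr=2 -> substrate=0 bound=4 product=2
t=5: arr=3 -> substrate=1 bound=4 product=4
t=6: arr=0 -> substrate=0 bound=3 product=6
t=7: arr=1 -> substrate=0 bound=2 product=8
t=8: arr=1 -> substrate=0 bound=2 product=9
t=9: arr=2 -> substrate=0 bound=3 product=10
t=10: arr=2 -> substrate=0 bound=4 product=11
t=11: arr=1 -> substrate=0 bound=3 product=13
t=12: arr=3 -> substrate=0 bound=4 product=15
t=13: arr=2 -> substrate=1 bound=4 product=16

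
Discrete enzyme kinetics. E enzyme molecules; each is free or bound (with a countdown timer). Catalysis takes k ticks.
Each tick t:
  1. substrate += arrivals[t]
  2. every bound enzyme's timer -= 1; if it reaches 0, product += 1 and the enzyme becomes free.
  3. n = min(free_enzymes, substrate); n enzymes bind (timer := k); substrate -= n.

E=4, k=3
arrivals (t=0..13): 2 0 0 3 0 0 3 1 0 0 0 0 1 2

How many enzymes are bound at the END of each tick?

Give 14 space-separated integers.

Answer: 2 2 2 3 3 3 3 4 4 1 0 0 1 3

Derivation:
t=0: arr=2 -> substrate=0 bound=2 product=0
t=1: arr=0 -> substrate=0 bound=2 product=0
t=2: arr=0 -> substrate=0 bound=2 product=0
t=3: arr=3 -> substrate=0 bound=3 product=2
t=4: arr=0 -> substrate=0 bound=3 product=2
t=5: arr=0 -> substrate=0 bound=3 product=2
t=6: arr=3 -> substrate=0 bound=3 product=5
t=7: arr=1 -> substrate=0 bound=4 product=5
t=8: arr=0 -> substrate=0 bound=4 product=5
t=9: arr=0 -> substrate=0 bound=1 product=8
t=10: arr=0 -> substrate=0 bound=0 product=9
t=11: arr=0 -> substrate=0 bound=0 product=9
t=12: arr=1 -> substrate=0 bound=1 product=9
t=13: arr=2 -> substrate=0 bound=3 product=9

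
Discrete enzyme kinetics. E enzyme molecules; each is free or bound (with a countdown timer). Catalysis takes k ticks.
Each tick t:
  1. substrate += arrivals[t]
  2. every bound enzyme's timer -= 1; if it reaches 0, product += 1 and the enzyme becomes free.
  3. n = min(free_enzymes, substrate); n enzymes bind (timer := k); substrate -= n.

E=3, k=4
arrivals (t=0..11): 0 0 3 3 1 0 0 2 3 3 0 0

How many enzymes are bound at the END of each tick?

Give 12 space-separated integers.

t=0: arr=0 -> substrate=0 bound=0 product=0
t=1: arr=0 -> substrate=0 bound=0 product=0
t=2: arr=3 -> substrate=0 bound=3 product=0
t=3: arr=3 -> substrate=3 bound=3 product=0
t=4: arr=1 -> substrate=4 bound=3 product=0
t=5: arr=0 -> substrate=4 bound=3 product=0
t=6: arr=0 -> substrate=1 bound=3 product=3
t=7: arr=2 -> substrate=3 bound=3 product=3
t=8: arr=3 -> substrate=6 bound=3 product=3
t=9: arr=3 -> substrate=9 bound=3 product=3
t=10: arr=0 -> substrate=6 bound=3 product=6
t=11: arr=0 -> substrate=6 bound=3 product=6

Answer: 0 0 3 3 3 3 3 3 3 3 3 3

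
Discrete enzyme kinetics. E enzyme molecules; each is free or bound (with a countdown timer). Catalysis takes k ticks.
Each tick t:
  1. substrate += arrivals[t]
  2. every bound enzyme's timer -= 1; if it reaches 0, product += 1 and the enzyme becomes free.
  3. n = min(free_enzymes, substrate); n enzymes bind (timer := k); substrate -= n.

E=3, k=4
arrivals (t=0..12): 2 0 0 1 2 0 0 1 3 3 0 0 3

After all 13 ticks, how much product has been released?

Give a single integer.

t=0: arr=2 -> substrate=0 bound=2 product=0
t=1: arr=0 -> substrate=0 bound=2 product=0
t=2: arr=0 -> substrate=0 bound=2 product=0
t=3: arr=1 -> substrate=0 bound=3 product=0
t=4: arr=2 -> substrate=0 bound=3 product=2
t=5: arr=0 -> substrate=0 bound=3 product=2
t=6: arr=0 -> substrate=0 bound=3 product=2
t=7: arr=1 -> substrate=0 bound=3 product=3
t=8: arr=3 -> substrate=1 bound=3 product=5
t=9: arr=3 -> substrate=4 bound=3 product=5
t=10: arr=0 -> substrate=4 bound=3 product=5
t=11: arr=0 -> substrate=3 bound=3 product=6
t=12: arr=3 -> substrate=4 bound=3 product=8

Answer: 8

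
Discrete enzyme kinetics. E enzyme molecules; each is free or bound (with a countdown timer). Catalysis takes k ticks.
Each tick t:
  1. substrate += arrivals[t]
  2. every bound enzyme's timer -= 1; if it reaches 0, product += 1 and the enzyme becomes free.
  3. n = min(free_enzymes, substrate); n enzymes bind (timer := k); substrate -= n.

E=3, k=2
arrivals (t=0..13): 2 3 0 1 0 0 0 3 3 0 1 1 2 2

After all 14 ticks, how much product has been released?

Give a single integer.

Answer: 14

Derivation:
t=0: arr=2 -> substrate=0 bound=2 product=0
t=1: arr=3 -> substrate=2 bound=3 product=0
t=2: arr=0 -> substrate=0 bound=3 product=2
t=3: arr=1 -> substrate=0 bound=3 product=3
t=4: arr=0 -> substrate=0 bound=1 product=5
t=5: arr=0 -> substrate=0 bound=0 product=6
t=6: arr=0 -> substrate=0 bound=0 product=6
t=7: arr=3 -> substrate=0 bound=3 product=6
t=8: arr=3 -> substrate=3 bound=3 product=6
t=9: arr=0 -> substrate=0 bound=3 product=9
t=10: arr=1 -> substrate=1 bound=3 product=9
t=11: arr=1 -> substrate=0 bound=2 product=12
t=12: arr=2 -> substrate=1 bound=3 product=12
t=13: arr=2 -> substrate=1 bound=3 product=14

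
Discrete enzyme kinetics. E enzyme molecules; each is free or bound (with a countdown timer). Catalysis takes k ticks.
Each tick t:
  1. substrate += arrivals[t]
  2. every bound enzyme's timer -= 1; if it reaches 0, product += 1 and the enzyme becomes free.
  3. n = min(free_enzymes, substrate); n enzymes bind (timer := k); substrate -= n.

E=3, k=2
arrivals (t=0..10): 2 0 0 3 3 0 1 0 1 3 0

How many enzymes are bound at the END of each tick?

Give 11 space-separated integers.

Answer: 2 2 0 3 3 3 3 1 2 3 3

Derivation:
t=0: arr=2 -> substrate=0 bound=2 product=0
t=1: arr=0 -> substrate=0 bound=2 product=0
t=2: arr=0 -> substrate=0 bound=0 product=2
t=3: arr=3 -> substrate=0 bound=3 product=2
t=4: arr=3 -> substrate=3 bound=3 product=2
t=5: arr=0 -> substrate=0 bound=3 product=5
t=6: arr=1 -> substrate=1 bound=3 product=5
t=7: arr=0 -> substrate=0 bound=1 product=8
t=8: arr=1 -> substrate=0 bound=2 product=8
t=9: arr=3 -> substrate=1 bound=3 product=9
t=10: arr=0 -> substrate=0 bound=3 product=10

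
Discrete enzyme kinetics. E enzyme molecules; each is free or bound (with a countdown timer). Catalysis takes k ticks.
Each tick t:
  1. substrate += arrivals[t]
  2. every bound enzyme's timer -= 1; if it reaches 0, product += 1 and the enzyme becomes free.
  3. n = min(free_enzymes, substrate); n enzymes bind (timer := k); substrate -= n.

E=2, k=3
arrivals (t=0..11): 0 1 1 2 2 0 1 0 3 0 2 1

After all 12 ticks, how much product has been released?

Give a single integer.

Answer: 6

Derivation:
t=0: arr=0 -> substrate=0 bound=0 product=0
t=1: arr=1 -> substrate=0 bound=1 product=0
t=2: arr=1 -> substrate=0 bound=2 product=0
t=3: arr=2 -> substrate=2 bound=2 product=0
t=4: arr=2 -> substrate=3 bound=2 product=1
t=5: arr=0 -> substrate=2 bound=2 product=2
t=6: arr=1 -> substrate=3 bound=2 product=2
t=7: arr=0 -> substrate=2 bound=2 product=3
t=8: arr=3 -> substrate=4 bound=2 product=4
t=9: arr=0 -> substrate=4 bound=2 product=4
t=10: arr=2 -> substrate=5 bound=2 product=5
t=11: arr=1 -> substrate=5 bound=2 product=6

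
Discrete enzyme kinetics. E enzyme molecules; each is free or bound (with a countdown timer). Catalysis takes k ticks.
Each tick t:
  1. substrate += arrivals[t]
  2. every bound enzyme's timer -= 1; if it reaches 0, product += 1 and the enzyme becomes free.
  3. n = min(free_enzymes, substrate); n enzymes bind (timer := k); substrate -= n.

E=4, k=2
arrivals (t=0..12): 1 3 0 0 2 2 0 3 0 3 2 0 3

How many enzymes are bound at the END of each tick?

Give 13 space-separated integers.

Answer: 1 4 3 0 2 4 2 3 3 3 4 2 4

Derivation:
t=0: arr=1 -> substrate=0 bound=1 product=0
t=1: arr=3 -> substrate=0 bound=4 product=0
t=2: arr=0 -> substrate=0 bound=3 product=1
t=3: arr=0 -> substrate=0 bound=0 product=4
t=4: arr=2 -> substrate=0 bound=2 product=4
t=5: arr=2 -> substrate=0 bound=4 product=4
t=6: arr=0 -> substrate=0 bound=2 product=6
t=7: arr=3 -> substrate=0 bound=3 product=8
t=8: arr=0 -> substrate=0 bound=3 product=8
t=9: arr=3 -> substrate=0 bound=3 product=11
t=10: arr=2 -> substrate=1 bound=4 product=11
t=11: arr=0 -> substrate=0 bound=2 product=14
t=12: arr=3 -> substrate=0 bound=4 product=15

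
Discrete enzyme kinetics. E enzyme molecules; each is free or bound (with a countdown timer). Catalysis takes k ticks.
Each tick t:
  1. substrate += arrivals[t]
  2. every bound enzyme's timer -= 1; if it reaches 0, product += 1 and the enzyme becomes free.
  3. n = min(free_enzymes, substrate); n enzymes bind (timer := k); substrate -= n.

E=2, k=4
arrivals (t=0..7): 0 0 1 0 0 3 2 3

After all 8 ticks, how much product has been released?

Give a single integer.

t=0: arr=0 -> substrate=0 bound=0 product=0
t=1: arr=0 -> substrate=0 bound=0 product=0
t=2: arr=1 -> substrate=0 bound=1 product=0
t=3: arr=0 -> substrate=0 bound=1 product=0
t=4: arr=0 -> substrate=0 bound=1 product=0
t=5: arr=3 -> substrate=2 bound=2 product=0
t=6: arr=2 -> substrate=3 bound=2 product=1
t=7: arr=3 -> substrate=6 bound=2 product=1

Answer: 1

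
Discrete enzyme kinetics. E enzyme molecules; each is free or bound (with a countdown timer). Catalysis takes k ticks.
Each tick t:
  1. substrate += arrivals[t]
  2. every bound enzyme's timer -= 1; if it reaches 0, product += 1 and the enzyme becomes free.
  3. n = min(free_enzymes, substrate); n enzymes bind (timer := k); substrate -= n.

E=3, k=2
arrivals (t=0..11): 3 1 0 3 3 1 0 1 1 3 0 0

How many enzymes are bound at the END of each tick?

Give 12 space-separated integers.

Answer: 3 3 1 3 3 3 3 3 3 3 3 1

Derivation:
t=0: arr=3 -> substrate=0 bound=3 product=0
t=1: arr=1 -> substrate=1 bound=3 product=0
t=2: arr=0 -> substrate=0 bound=1 product=3
t=3: arr=3 -> substrate=1 bound=3 product=3
t=4: arr=3 -> substrate=3 bound=3 product=4
t=5: arr=1 -> substrate=2 bound=3 product=6
t=6: arr=0 -> substrate=1 bound=3 product=7
t=7: arr=1 -> substrate=0 bound=3 product=9
t=8: arr=1 -> substrate=0 bound=3 product=10
t=9: arr=3 -> substrate=1 bound=3 product=12
t=10: arr=0 -> substrate=0 bound=3 product=13
t=11: arr=0 -> substrate=0 bound=1 product=15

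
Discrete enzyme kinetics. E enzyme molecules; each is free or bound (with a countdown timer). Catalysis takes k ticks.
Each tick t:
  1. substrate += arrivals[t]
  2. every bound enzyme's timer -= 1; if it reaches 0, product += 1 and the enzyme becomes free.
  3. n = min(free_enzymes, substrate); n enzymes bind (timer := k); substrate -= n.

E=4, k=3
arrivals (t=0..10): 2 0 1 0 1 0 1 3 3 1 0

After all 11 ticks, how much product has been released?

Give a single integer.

t=0: arr=2 -> substrate=0 bound=2 product=0
t=1: arr=0 -> substrate=0 bound=2 product=0
t=2: arr=1 -> substrate=0 bound=3 product=0
t=3: arr=0 -> substrate=0 bound=1 product=2
t=4: arr=1 -> substrate=0 bound=2 product=2
t=5: arr=0 -> substrate=0 bound=1 product=3
t=6: arr=1 -> substrate=0 bound=2 product=3
t=7: arr=3 -> substrate=0 bound=4 product=4
t=8: arr=3 -> substrate=3 bound=4 product=4
t=9: arr=1 -> substrate=3 bound=4 product=5
t=10: arr=0 -> substrate=0 bound=4 product=8

Answer: 8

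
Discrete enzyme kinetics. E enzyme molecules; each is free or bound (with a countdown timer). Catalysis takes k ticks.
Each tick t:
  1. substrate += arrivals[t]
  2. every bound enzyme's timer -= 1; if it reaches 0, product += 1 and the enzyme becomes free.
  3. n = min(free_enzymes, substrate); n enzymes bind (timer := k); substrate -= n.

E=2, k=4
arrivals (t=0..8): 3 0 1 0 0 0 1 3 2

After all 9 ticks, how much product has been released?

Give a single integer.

t=0: arr=3 -> substrate=1 bound=2 product=0
t=1: arr=0 -> substrate=1 bound=2 product=0
t=2: arr=1 -> substrate=2 bound=2 product=0
t=3: arr=0 -> substrate=2 bound=2 product=0
t=4: arr=0 -> substrate=0 bound=2 product=2
t=5: arr=0 -> substrate=0 bound=2 product=2
t=6: arr=1 -> substrate=1 bound=2 product=2
t=7: arr=3 -> substrate=4 bound=2 product=2
t=8: arr=2 -> substrate=4 bound=2 product=4

Answer: 4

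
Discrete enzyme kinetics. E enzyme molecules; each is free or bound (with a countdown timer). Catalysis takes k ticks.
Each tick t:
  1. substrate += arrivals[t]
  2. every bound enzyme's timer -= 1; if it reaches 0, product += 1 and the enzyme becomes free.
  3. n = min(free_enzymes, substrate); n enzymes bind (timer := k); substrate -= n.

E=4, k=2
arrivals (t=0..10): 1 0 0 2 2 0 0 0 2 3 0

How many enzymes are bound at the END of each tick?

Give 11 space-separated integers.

t=0: arr=1 -> substrate=0 bound=1 product=0
t=1: arr=0 -> substrate=0 bound=1 product=0
t=2: arr=0 -> substrate=0 bound=0 product=1
t=3: arr=2 -> substrate=0 bound=2 product=1
t=4: arr=2 -> substrate=0 bound=4 product=1
t=5: arr=0 -> substrate=0 bound=2 product=3
t=6: arr=0 -> substrate=0 bound=0 product=5
t=7: arr=0 -> substrate=0 bound=0 product=5
t=8: arr=2 -> substrate=0 bound=2 product=5
t=9: arr=3 -> substrate=1 bound=4 product=5
t=10: arr=0 -> substrate=0 bound=3 product=7

Answer: 1 1 0 2 4 2 0 0 2 4 3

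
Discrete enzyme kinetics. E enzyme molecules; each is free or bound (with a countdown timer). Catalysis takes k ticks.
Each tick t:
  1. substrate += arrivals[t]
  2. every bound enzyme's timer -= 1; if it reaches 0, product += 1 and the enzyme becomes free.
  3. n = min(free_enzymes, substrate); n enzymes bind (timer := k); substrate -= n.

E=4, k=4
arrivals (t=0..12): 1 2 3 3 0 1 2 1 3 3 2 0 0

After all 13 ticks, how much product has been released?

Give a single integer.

Answer: 9

Derivation:
t=0: arr=1 -> substrate=0 bound=1 product=0
t=1: arr=2 -> substrate=0 bound=3 product=0
t=2: arr=3 -> substrate=2 bound=4 product=0
t=3: arr=3 -> substrate=5 bound=4 product=0
t=4: arr=0 -> substrate=4 bound=4 product=1
t=5: arr=1 -> substrate=3 bound=4 product=3
t=6: arr=2 -> substrate=4 bound=4 product=4
t=7: arr=1 -> substrate=5 bound=4 product=4
t=8: arr=3 -> substrate=7 bound=4 product=5
t=9: arr=3 -> substrate=8 bound=4 product=7
t=10: arr=2 -> substrate=9 bound=4 product=8
t=11: arr=0 -> substrate=9 bound=4 product=8
t=12: arr=0 -> substrate=8 bound=4 product=9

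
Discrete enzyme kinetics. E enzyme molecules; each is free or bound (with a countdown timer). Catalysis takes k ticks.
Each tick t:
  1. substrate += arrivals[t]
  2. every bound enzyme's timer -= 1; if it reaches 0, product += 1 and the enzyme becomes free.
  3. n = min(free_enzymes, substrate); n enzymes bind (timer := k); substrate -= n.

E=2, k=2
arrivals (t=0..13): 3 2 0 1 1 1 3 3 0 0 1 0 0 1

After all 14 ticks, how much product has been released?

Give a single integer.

t=0: arr=3 -> substrate=1 bound=2 product=0
t=1: arr=2 -> substrate=3 bound=2 product=0
t=2: arr=0 -> substrate=1 bound=2 product=2
t=3: arr=1 -> substrate=2 bound=2 product=2
t=4: arr=1 -> substrate=1 bound=2 product=4
t=5: arr=1 -> substrate=2 bound=2 product=4
t=6: arr=3 -> substrate=3 bound=2 product=6
t=7: arr=3 -> substrate=6 bound=2 product=6
t=8: arr=0 -> substrate=4 bound=2 product=8
t=9: arr=0 -> substrate=4 bound=2 product=8
t=10: arr=1 -> substrate=3 bound=2 product=10
t=11: arr=0 -> substrate=3 bound=2 product=10
t=12: arr=0 -> substrate=1 bound=2 product=12
t=13: arr=1 -> substrate=2 bound=2 product=12

Answer: 12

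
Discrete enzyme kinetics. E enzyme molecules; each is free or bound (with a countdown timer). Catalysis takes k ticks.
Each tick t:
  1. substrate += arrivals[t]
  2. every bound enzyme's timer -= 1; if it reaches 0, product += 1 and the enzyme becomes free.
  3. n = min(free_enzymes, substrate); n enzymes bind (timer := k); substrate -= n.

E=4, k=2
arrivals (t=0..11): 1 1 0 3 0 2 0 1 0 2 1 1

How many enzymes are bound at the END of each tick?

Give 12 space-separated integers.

t=0: arr=1 -> substrate=0 bound=1 product=0
t=1: arr=1 -> substrate=0 bound=2 product=0
t=2: arr=0 -> substrate=0 bound=1 product=1
t=3: arr=3 -> substrate=0 bound=3 product=2
t=4: arr=0 -> substrate=0 bound=3 product=2
t=5: arr=2 -> substrate=0 bound=2 product=5
t=6: arr=0 -> substrate=0 bound=2 product=5
t=7: arr=1 -> substrate=0 bound=1 product=7
t=8: arr=0 -> substrate=0 bound=1 product=7
t=9: arr=2 -> substrate=0 bound=2 product=8
t=10: arr=1 -> substrate=0 bound=3 product=8
t=11: arr=1 -> substrate=0 bound=2 product=10

Answer: 1 2 1 3 3 2 2 1 1 2 3 2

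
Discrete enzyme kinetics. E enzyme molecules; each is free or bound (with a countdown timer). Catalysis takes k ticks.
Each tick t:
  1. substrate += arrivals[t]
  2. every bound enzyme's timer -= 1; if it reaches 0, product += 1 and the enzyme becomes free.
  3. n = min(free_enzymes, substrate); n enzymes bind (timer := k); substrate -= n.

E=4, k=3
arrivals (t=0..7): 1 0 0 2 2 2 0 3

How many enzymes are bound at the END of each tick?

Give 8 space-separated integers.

t=0: arr=1 -> substrate=0 bound=1 product=0
t=1: arr=0 -> substrate=0 bound=1 product=0
t=2: arr=0 -> substrate=0 bound=1 product=0
t=3: arr=2 -> substrate=0 bound=2 product=1
t=4: arr=2 -> substrate=0 bound=4 product=1
t=5: arr=2 -> substrate=2 bound=4 product=1
t=6: arr=0 -> substrate=0 bound=4 product=3
t=7: arr=3 -> substrate=1 bound=4 product=5

Answer: 1 1 1 2 4 4 4 4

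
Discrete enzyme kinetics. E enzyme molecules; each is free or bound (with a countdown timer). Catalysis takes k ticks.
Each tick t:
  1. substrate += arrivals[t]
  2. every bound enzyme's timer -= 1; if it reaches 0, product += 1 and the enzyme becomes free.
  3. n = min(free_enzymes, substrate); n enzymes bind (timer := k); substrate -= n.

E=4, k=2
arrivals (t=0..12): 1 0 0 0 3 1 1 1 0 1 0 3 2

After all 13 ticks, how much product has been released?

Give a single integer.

Answer: 8

Derivation:
t=0: arr=1 -> substrate=0 bound=1 product=0
t=1: arr=0 -> substrate=0 bound=1 product=0
t=2: arr=0 -> substrate=0 bound=0 product=1
t=3: arr=0 -> substrate=0 bound=0 product=1
t=4: arr=3 -> substrate=0 bound=3 product=1
t=5: arr=1 -> substrate=0 bound=4 product=1
t=6: arr=1 -> substrate=0 bound=2 product=4
t=7: arr=1 -> substrate=0 bound=2 product=5
t=8: arr=0 -> substrate=0 bound=1 product=6
t=9: arr=1 -> substrate=0 bound=1 product=7
t=10: arr=0 -> substrate=0 bound=1 product=7
t=11: arr=3 -> substrate=0 bound=3 product=8
t=12: arr=2 -> substrate=1 bound=4 product=8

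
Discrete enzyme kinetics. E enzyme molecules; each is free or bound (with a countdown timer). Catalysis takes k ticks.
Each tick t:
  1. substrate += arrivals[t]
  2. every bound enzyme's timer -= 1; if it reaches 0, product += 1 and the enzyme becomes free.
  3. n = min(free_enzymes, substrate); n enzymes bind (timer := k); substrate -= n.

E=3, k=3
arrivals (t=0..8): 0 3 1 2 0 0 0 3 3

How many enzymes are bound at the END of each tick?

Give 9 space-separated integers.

t=0: arr=0 -> substrate=0 bound=0 product=0
t=1: arr=3 -> substrate=0 bound=3 product=0
t=2: arr=1 -> substrate=1 bound=3 product=0
t=3: arr=2 -> substrate=3 bound=3 product=0
t=4: arr=0 -> substrate=0 bound=3 product=3
t=5: arr=0 -> substrate=0 bound=3 product=3
t=6: arr=0 -> substrate=0 bound=3 product=3
t=7: arr=3 -> substrate=0 bound=3 product=6
t=8: arr=3 -> substrate=3 bound=3 product=6

Answer: 0 3 3 3 3 3 3 3 3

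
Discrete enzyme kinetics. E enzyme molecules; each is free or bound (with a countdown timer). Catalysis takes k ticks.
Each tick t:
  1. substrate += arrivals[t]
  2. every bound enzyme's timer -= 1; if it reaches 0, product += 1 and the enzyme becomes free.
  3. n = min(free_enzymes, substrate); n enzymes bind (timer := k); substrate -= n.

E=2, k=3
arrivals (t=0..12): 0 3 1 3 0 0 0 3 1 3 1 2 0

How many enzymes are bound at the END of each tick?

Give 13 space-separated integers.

t=0: arr=0 -> substrate=0 bound=0 product=0
t=1: arr=3 -> substrate=1 bound=2 product=0
t=2: arr=1 -> substrate=2 bound=2 product=0
t=3: arr=3 -> substrate=5 bound=2 product=0
t=4: arr=0 -> substrate=3 bound=2 product=2
t=5: arr=0 -> substrate=3 bound=2 product=2
t=6: arr=0 -> substrate=3 bound=2 product=2
t=7: arr=3 -> substrate=4 bound=2 product=4
t=8: arr=1 -> substrate=5 bound=2 product=4
t=9: arr=3 -> substrate=8 bound=2 product=4
t=10: arr=1 -> substrate=7 bound=2 product=6
t=11: arr=2 -> substrate=9 bound=2 product=6
t=12: arr=0 -> substrate=9 bound=2 product=6

Answer: 0 2 2 2 2 2 2 2 2 2 2 2 2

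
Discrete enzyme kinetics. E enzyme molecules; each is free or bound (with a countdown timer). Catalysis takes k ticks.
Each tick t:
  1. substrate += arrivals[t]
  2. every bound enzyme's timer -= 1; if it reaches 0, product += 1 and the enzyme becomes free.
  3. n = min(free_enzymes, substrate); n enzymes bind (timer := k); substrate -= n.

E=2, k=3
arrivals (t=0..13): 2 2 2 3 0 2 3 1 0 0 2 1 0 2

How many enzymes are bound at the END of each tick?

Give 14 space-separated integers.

t=0: arr=2 -> substrate=0 bound=2 product=0
t=1: arr=2 -> substrate=2 bound=2 product=0
t=2: arr=2 -> substrate=4 bound=2 product=0
t=3: arr=3 -> substrate=5 bound=2 product=2
t=4: arr=0 -> substrate=5 bound=2 product=2
t=5: arr=2 -> substrate=7 bound=2 product=2
t=6: arr=3 -> substrate=8 bound=2 product=4
t=7: arr=1 -> substrate=9 bound=2 product=4
t=8: arr=0 -> substrate=9 bound=2 product=4
t=9: arr=0 -> substrate=7 bound=2 product=6
t=10: arr=2 -> substrate=9 bound=2 product=6
t=11: arr=1 -> substrate=10 bound=2 product=6
t=12: arr=0 -> substrate=8 bound=2 product=8
t=13: arr=2 -> substrate=10 bound=2 product=8

Answer: 2 2 2 2 2 2 2 2 2 2 2 2 2 2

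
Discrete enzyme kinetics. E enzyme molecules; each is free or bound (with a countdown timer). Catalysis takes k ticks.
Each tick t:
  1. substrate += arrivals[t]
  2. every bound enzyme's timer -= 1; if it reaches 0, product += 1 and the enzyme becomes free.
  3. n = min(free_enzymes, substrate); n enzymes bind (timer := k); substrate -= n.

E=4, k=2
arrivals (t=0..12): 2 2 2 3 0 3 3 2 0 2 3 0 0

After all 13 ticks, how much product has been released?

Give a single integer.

Answer: 21

Derivation:
t=0: arr=2 -> substrate=0 bound=2 product=0
t=1: arr=2 -> substrate=0 bound=4 product=0
t=2: arr=2 -> substrate=0 bound=4 product=2
t=3: arr=3 -> substrate=1 bound=4 product=4
t=4: arr=0 -> substrate=0 bound=3 product=6
t=5: arr=3 -> substrate=0 bound=4 product=8
t=6: arr=3 -> substrate=2 bound=4 product=9
t=7: arr=2 -> substrate=1 bound=4 product=12
t=8: arr=0 -> substrate=0 bound=4 product=13
t=9: arr=2 -> substrate=0 bound=3 product=16
t=10: arr=3 -> substrate=1 bound=4 product=17
t=11: arr=0 -> substrate=0 bound=3 product=19
t=12: arr=0 -> substrate=0 bound=1 product=21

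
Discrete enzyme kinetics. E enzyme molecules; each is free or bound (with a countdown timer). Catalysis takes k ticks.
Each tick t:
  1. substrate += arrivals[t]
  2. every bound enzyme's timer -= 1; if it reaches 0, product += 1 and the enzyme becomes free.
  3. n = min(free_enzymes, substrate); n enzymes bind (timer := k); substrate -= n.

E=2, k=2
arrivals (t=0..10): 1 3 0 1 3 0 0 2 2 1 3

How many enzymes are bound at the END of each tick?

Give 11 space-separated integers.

t=0: arr=1 -> substrate=0 bound=1 product=0
t=1: arr=3 -> substrate=2 bound=2 product=0
t=2: arr=0 -> substrate=1 bound=2 product=1
t=3: arr=1 -> substrate=1 bound=2 product=2
t=4: arr=3 -> substrate=3 bound=2 product=3
t=5: arr=0 -> substrate=2 bound=2 product=4
t=6: arr=0 -> substrate=1 bound=2 product=5
t=7: arr=2 -> substrate=2 bound=2 product=6
t=8: arr=2 -> substrate=3 bound=2 product=7
t=9: arr=1 -> substrate=3 bound=2 product=8
t=10: arr=3 -> substrate=5 bound=2 product=9

Answer: 1 2 2 2 2 2 2 2 2 2 2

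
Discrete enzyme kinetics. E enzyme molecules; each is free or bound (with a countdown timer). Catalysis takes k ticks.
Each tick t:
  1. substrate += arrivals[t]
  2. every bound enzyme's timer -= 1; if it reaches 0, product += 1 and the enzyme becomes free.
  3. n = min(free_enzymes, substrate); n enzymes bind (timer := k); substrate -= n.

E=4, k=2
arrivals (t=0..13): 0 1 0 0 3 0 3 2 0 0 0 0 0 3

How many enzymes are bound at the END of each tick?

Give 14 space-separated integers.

t=0: arr=0 -> substrate=0 bound=0 product=0
t=1: arr=1 -> substrate=0 bound=1 product=0
t=2: arr=0 -> substrate=0 bound=1 product=0
t=3: arr=0 -> substrate=0 bound=0 product=1
t=4: arr=3 -> substrate=0 bound=3 product=1
t=5: arr=0 -> substrate=0 bound=3 product=1
t=6: arr=3 -> substrate=0 bound=3 product=4
t=7: arr=2 -> substrate=1 bound=4 product=4
t=8: arr=0 -> substrate=0 bound=2 product=7
t=9: arr=0 -> substrate=0 bound=1 product=8
t=10: arr=0 -> substrate=0 bound=0 product=9
t=11: arr=0 -> substrate=0 bound=0 product=9
t=12: arr=0 -> substrate=0 bound=0 product=9
t=13: arr=3 -> substrate=0 bound=3 product=9

Answer: 0 1 1 0 3 3 3 4 2 1 0 0 0 3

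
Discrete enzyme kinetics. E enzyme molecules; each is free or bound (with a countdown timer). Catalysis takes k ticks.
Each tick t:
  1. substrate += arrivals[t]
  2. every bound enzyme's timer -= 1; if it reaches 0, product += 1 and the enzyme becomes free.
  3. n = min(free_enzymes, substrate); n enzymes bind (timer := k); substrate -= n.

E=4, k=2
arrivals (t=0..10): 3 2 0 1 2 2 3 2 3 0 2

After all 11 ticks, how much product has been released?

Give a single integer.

Answer: 16

Derivation:
t=0: arr=3 -> substrate=0 bound=3 product=0
t=1: arr=2 -> substrate=1 bound=4 product=0
t=2: arr=0 -> substrate=0 bound=2 product=3
t=3: arr=1 -> substrate=0 bound=2 product=4
t=4: arr=2 -> substrate=0 bound=3 product=5
t=5: arr=2 -> substrate=0 bound=4 product=6
t=6: arr=3 -> substrate=1 bound=4 product=8
t=7: arr=2 -> substrate=1 bound=4 product=10
t=8: arr=3 -> substrate=2 bound=4 product=12
t=9: arr=0 -> substrate=0 bound=4 product=14
t=10: arr=2 -> substrate=0 bound=4 product=16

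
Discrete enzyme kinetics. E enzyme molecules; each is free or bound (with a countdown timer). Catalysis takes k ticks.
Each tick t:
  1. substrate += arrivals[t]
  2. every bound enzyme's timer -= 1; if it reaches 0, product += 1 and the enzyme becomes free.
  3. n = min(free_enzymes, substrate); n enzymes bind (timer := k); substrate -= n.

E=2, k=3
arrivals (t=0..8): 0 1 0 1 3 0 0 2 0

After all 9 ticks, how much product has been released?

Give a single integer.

Answer: 3

Derivation:
t=0: arr=0 -> substrate=0 bound=0 product=0
t=1: arr=1 -> substrate=0 bound=1 product=0
t=2: arr=0 -> substrate=0 bound=1 product=0
t=3: arr=1 -> substrate=0 bound=2 product=0
t=4: arr=3 -> substrate=2 bound=2 product=1
t=5: arr=0 -> substrate=2 bound=2 product=1
t=6: arr=0 -> substrate=1 bound=2 product=2
t=7: arr=2 -> substrate=2 bound=2 product=3
t=8: arr=0 -> substrate=2 bound=2 product=3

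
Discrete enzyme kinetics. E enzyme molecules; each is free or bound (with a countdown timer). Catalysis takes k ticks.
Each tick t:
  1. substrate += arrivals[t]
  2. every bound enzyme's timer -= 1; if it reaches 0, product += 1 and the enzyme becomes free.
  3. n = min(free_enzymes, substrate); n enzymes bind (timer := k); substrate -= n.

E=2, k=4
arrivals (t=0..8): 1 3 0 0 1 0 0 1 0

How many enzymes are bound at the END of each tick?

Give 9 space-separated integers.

Answer: 1 2 2 2 2 2 2 2 2

Derivation:
t=0: arr=1 -> substrate=0 bound=1 product=0
t=1: arr=3 -> substrate=2 bound=2 product=0
t=2: arr=0 -> substrate=2 bound=2 product=0
t=3: arr=0 -> substrate=2 bound=2 product=0
t=4: arr=1 -> substrate=2 bound=2 product=1
t=5: arr=0 -> substrate=1 bound=2 product=2
t=6: arr=0 -> substrate=1 bound=2 product=2
t=7: arr=1 -> substrate=2 bound=2 product=2
t=8: arr=0 -> substrate=1 bound=2 product=3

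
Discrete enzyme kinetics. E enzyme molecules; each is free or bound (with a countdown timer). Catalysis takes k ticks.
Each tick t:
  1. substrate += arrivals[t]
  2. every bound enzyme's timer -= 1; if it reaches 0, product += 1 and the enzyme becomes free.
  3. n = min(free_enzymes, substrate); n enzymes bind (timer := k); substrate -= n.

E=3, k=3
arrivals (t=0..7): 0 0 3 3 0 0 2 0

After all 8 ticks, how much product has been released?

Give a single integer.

Answer: 3

Derivation:
t=0: arr=0 -> substrate=0 bound=0 product=0
t=1: arr=0 -> substrate=0 bound=0 product=0
t=2: arr=3 -> substrate=0 bound=3 product=0
t=3: arr=3 -> substrate=3 bound=3 product=0
t=4: arr=0 -> substrate=3 bound=3 product=0
t=5: arr=0 -> substrate=0 bound=3 product=3
t=6: arr=2 -> substrate=2 bound=3 product=3
t=7: arr=0 -> substrate=2 bound=3 product=3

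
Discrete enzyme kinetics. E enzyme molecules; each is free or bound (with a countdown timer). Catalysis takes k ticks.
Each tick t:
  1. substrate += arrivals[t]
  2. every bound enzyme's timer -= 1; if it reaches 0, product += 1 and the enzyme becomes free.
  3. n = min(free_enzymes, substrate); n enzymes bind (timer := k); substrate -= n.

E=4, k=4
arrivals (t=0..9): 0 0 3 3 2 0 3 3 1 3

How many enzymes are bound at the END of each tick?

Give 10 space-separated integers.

Answer: 0 0 3 4 4 4 4 4 4 4

Derivation:
t=0: arr=0 -> substrate=0 bound=0 product=0
t=1: arr=0 -> substrate=0 bound=0 product=0
t=2: arr=3 -> substrate=0 bound=3 product=0
t=3: arr=3 -> substrate=2 bound=4 product=0
t=4: arr=2 -> substrate=4 bound=4 product=0
t=5: arr=0 -> substrate=4 bound=4 product=0
t=6: arr=3 -> substrate=4 bound=4 product=3
t=7: arr=3 -> substrate=6 bound=4 product=4
t=8: arr=1 -> substrate=7 bound=4 product=4
t=9: arr=3 -> substrate=10 bound=4 product=4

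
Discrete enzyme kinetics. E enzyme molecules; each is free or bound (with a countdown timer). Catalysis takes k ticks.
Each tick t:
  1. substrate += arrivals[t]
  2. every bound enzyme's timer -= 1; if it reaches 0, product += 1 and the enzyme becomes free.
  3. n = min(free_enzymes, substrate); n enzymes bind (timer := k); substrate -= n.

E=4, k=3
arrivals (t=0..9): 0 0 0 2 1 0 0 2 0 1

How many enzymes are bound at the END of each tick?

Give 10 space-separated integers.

Answer: 0 0 0 2 3 3 1 2 2 3

Derivation:
t=0: arr=0 -> substrate=0 bound=0 product=0
t=1: arr=0 -> substrate=0 bound=0 product=0
t=2: arr=0 -> substrate=0 bound=0 product=0
t=3: arr=2 -> substrate=0 bound=2 product=0
t=4: arr=1 -> substrate=0 bound=3 product=0
t=5: arr=0 -> substrate=0 bound=3 product=0
t=6: arr=0 -> substrate=0 bound=1 product=2
t=7: arr=2 -> substrate=0 bound=2 product=3
t=8: arr=0 -> substrate=0 bound=2 product=3
t=9: arr=1 -> substrate=0 bound=3 product=3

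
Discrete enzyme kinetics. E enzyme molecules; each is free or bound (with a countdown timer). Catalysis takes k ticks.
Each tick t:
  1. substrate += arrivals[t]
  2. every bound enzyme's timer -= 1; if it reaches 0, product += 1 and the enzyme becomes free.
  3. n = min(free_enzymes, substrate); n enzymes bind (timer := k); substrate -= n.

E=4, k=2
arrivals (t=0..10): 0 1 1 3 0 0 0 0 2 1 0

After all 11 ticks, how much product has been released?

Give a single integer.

t=0: arr=0 -> substrate=0 bound=0 product=0
t=1: arr=1 -> substrate=0 bound=1 product=0
t=2: arr=1 -> substrate=0 bound=2 product=0
t=3: arr=3 -> substrate=0 bound=4 product=1
t=4: arr=0 -> substrate=0 bound=3 product=2
t=5: arr=0 -> substrate=0 bound=0 product=5
t=6: arr=0 -> substrate=0 bound=0 product=5
t=7: arr=0 -> substrate=0 bound=0 product=5
t=8: arr=2 -> substrate=0 bound=2 product=5
t=9: arr=1 -> substrate=0 bound=3 product=5
t=10: arr=0 -> substrate=0 bound=1 product=7

Answer: 7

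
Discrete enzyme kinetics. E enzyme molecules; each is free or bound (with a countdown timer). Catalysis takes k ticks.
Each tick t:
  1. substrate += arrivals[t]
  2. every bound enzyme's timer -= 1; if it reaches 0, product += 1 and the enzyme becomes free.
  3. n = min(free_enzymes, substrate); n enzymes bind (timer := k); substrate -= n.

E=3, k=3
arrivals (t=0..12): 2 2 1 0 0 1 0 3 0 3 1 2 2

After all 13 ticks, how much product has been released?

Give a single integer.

t=0: arr=2 -> substrate=0 bound=2 product=0
t=1: arr=2 -> substrate=1 bound=3 product=0
t=2: arr=1 -> substrate=2 bound=3 product=0
t=3: arr=0 -> substrate=0 bound=3 product=2
t=4: arr=0 -> substrate=0 bound=2 product=3
t=5: arr=1 -> substrate=0 bound=3 product=3
t=6: arr=0 -> substrate=0 bound=1 product=5
t=7: arr=3 -> substrate=1 bound=3 product=5
t=8: arr=0 -> substrate=0 bound=3 product=6
t=9: arr=3 -> substrate=3 bound=3 product=6
t=10: arr=1 -> substrate=2 bound=3 product=8
t=11: arr=2 -> substrate=3 bound=3 product=9
t=12: arr=2 -> substrate=5 bound=3 product=9

Answer: 9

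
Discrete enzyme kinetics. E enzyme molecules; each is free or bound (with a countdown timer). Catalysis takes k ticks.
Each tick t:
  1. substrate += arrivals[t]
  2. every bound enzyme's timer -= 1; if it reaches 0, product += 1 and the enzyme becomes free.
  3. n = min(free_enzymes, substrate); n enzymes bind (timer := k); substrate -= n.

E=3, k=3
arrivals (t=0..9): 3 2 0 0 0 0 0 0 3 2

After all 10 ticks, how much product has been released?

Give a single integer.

t=0: arr=3 -> substrate=0 bound=3 product=0
t=1: arr=2 -> substrate=2 bound=3 product=0
t=2: arr=0 -> substrate=2 bound=3 product=0
t=3: arr=0 -> substrate=0 bound=2 product=3
t=4: arr=0 -> substrate=0 bound=2 product=3
t=5: arr=0 -> substrate=0 bound=2 product=3
t=6: arr=0 -> substrate=0 bound=0 product=5
t=7: arr=0 -> substrate=0 bound=0 product=5
t=8: arr=3 -> substrate=0 bound=3 product=5
t=9: arr=2 -> substrate=2 bound=3 product=5

Answer: 5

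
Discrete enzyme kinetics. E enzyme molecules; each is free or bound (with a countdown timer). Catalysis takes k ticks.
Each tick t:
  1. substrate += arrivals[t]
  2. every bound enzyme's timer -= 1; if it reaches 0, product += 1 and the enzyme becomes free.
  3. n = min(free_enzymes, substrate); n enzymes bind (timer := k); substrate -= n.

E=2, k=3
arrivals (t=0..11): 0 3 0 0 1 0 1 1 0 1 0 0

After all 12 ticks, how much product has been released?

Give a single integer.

t=0: arr=0 -> substrate=0 bound=0 product=0
t=1: arr=3 -> substrate=1 bound=2 product=0
t=2: arr=0 -> substrate=1 bound=2 product=0
t=3: arr=0 -> substrate=1 bound=2 product=0
t=4: arr=1 -> substrate=0 bound=2 product=2
t=5: arr=0 -> substrate=0 bound=2 product=2
t=6: arr=1 -> substrate=1 bound=2 product=2
t=7: arr=1 -> substrate=0 bound=2 product=4
t=8: arr=0 -> substrate=0 bound=2 product=4
t=9: arr=1 -> substrate=1 bound=2 product=4
t=10: arr=0 -> substrate=0 bound=1 product=6
t=11: arr=0 -> substrate=0 bound=1 product=6

Answer: 6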